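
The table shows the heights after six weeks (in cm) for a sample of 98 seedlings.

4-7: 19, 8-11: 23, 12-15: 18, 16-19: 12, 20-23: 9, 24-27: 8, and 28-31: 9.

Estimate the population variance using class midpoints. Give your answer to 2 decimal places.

57.86

Midpoints: 5.5, 9.5, 13.5, 17.5, 21.5, 25.5, 29.5
n = 98, Σfm = 1439, mean = 14.6837
Σfm² = 26800.5
Σf(m − x̄)² = Σfm² − (Σfm)²/n = 26800.5 − 1439²/98 = 5670.6939
Population variance = 5670.6939 / 98 = 57.8642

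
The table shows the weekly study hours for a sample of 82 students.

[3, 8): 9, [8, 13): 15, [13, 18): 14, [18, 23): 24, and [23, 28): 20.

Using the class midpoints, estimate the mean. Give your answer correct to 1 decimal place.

Midpoints: 5.5, 10.5, 15.5, 20.5, 25.5
Σfm = 9×5.5 + 15×10.5 + 14×15.5 + 24×20.5 + 20×25.5 = 1426
n = Σf = 82
Mean = 1426 / 82 = 17.3902

17.4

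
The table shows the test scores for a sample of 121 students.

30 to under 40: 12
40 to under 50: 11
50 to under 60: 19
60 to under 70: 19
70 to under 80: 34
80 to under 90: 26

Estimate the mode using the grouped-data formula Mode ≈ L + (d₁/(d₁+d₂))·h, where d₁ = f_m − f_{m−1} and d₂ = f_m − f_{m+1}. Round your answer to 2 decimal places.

76.52

Modal class: 70 to under 80 (highest frequency 34).
d₁ = 34 − 19 = 15, d₂ = 34 − 26 = 8
Mode ≈ 70 + (15/(15+8)) × 10 = 70 + 6.5217 = 76.5217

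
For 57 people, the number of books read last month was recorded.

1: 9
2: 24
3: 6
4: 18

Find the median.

Cumulative frequencies: 9, 33, 39, 57
n = 57, so the median is the value in position (n+1)/2 = 29.
Position 29 falls at value 2.

2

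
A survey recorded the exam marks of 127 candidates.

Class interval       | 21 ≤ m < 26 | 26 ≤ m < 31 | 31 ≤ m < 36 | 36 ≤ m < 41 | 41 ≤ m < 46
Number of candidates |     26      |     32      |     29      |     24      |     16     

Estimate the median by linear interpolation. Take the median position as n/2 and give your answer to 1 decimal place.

31.9

Cumulative frequencies: 26, 58, 87, 111, 127
n = 127; position = n/2 = 63.5.
This falls in the class 31 ≤ m < 36: L = 31, F = 58, f = 29, h = 5.
Median ≈ 31 + ((63.5 − 58) / 29) × 5 = 31.9483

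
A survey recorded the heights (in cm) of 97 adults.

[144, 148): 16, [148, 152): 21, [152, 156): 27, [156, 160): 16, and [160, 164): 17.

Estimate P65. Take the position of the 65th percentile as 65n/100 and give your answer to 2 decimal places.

Cumulative frequencies: 16, 37, 64, 80, 97
n = 97; position = 65n/100 = 63.05.
This falls in the class [152, 156): L = 152, F = 37, f = 27, h = 4.
65th percentile ≈ 152 + ((63.05 − 37) / 27) × 4 = 155.8593

155.86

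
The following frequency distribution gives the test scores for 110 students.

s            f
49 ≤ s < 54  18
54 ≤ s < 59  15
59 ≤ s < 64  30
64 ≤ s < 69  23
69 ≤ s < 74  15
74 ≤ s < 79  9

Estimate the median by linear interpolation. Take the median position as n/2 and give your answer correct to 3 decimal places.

Cumulative frequencies: 18, 33, 63, 86, 101, 110
n = 110; position = n/2 = 55.
This falls in the class 59 ≤ s < 64: L = 59, F = 33, f = 30, h = 5.
Median ≈ 59 + ((55 − 33) / 30) × 5 = 62.6667

62.667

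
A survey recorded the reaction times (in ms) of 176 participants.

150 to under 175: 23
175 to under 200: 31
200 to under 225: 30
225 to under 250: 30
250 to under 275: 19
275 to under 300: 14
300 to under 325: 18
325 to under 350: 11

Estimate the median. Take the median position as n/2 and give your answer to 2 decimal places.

Cumulative frequencies: 23, 54, 84, 114, 133, 147, 165, 176
n = 176; position = n/2 = 88.
This falls in the class 225 to under 250: L = 225, F = 84, f = 30, h = 25.
Median ≈ 225 + ((88 − 84) / 30) × 25 = 228.3333

228.33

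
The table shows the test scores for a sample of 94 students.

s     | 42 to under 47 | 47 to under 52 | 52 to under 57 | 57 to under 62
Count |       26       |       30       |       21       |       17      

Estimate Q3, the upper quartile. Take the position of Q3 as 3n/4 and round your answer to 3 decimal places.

Cumulative frequencies: 26, 56, 77, 94
n = 94; position = 3n/4 = 70.5.
This falls in the class 52 to under 57: L = 52, F = 56, f = 21, h = 5.
Upper quartile ≈ 52 + ((70.5 − 56) / 21) × 5 = 55.4524

55.452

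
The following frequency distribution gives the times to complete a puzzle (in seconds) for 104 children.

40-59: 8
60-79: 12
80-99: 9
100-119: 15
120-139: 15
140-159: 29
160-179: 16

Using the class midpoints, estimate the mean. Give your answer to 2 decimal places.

121.81

Midpoints: 49.5, 69.5, 89.5, 109.5, 129.5, 149.5, 169.5
Σfm = 8×49.5 + 12×69.5 + 9×89.5 + 15×109.5 + 15×129.5 + 29×149.5 + 16×169.5 = 12668
n = Σf = 104
Mean = 12668 / 104 = 121.8077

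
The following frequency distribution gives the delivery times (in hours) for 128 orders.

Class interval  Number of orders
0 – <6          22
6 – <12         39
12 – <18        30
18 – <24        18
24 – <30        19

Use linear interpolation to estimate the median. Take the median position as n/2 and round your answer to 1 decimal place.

12.6

Cumulative frequencies: 22, 61, 91, 109, 128
n = 128; position = n/2 = 64.
This falls in the class 12 – <18: L = 12, F = 61, f = 30, h = 6.
Median ≈ 12 + ((64 − 61) / 30) × 6 = 12.6000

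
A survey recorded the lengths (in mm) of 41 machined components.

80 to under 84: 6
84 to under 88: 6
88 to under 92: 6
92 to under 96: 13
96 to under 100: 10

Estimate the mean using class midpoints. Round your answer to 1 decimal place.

91.5

Midpoints: 82, 86, 90, 94, 98
Σfm = 6×82 + 6×86 + 6×90 + 13×94 + 10×98 = 3750
n = Σf = 41
Mean = 3750 / 41 = 91.4634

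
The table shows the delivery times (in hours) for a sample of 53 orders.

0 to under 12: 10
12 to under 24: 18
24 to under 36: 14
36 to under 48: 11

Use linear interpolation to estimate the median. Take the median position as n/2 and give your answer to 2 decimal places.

23.00

Cumulative frequencies: 10, 28, 42, 53
n = 53; position = n/2 = 26.5.
This falls in the class 12 to under 24: L = 12, F = 10, f = 18, h = 12.
Median ≈ 12 + ((26.5 − 10) / 18) × 12 = 23.0000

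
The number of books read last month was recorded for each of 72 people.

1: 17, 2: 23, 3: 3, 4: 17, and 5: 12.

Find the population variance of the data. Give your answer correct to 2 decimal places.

2.12

Values: 1, 2, 3, 4, 5
n = 72, Σfx = 200, mean = 2.7778
Σfx² = 708
Σf(x − x̄)² = Σfx² − (Σfx)²/n = 708 − 200²/72 = 152.4444
Population variance = 152.4444 / 72 = 2.1173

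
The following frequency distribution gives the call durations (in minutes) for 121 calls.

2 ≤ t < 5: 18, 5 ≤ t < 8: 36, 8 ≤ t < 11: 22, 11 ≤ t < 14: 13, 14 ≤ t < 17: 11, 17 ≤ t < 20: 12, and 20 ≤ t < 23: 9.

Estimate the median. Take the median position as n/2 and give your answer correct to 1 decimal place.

Cumulative frequencies: 18, 54, 76, 89, 100, 112, 121
n = 121; position = n/2 = 60.5.
This falls in the class 8 ≤ t < 11: L = 8, F = 54, f = 22, h = 3.
Median ≈ 8 + ((60.5 − 54) / 22) × 3 = 8.8864

8.9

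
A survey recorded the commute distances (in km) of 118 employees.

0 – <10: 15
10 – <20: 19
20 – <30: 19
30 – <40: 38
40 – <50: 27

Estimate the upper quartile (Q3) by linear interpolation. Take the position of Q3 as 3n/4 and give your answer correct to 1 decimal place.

Cumulative frequencies: 15, 34, 53, 91, 118
n = 118; position = 3n/4 = 88.5.
This falls in the class 30 – <40: L = 30, F = 53, f = 38, h = 10.
Upper quartile ≈ 30 + ((88.5 − 53) / 38) × 10 = 39.3421

39.3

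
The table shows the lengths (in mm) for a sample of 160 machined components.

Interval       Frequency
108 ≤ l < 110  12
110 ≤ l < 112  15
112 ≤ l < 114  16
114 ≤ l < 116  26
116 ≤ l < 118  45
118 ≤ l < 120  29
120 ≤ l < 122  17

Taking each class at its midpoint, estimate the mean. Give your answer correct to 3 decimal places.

Midpoints: 109, 111, 113, 115, 117, 119, 121
Σfm = 12×109 + 15×111 + 16×113 + 26×115 + 45×117 + 29×119 + 17×121 = 18544
n = Σf = 160
Mean = 18544 / 160 = 115.9000

115.900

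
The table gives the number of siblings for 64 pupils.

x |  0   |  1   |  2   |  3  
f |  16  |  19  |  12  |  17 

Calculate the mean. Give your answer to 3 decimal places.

1.469

Values: 0, 1, 2, 3
Σfx = 16×0 + 19×1 + 12×2 + 17×3 = 94
n = Σf = 64
Mean = 94 / 64 = 1.4688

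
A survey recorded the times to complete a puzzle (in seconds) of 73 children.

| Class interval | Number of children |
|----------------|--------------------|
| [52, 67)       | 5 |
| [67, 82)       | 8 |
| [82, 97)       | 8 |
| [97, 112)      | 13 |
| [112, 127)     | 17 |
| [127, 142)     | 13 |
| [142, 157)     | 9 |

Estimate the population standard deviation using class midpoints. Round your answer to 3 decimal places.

Midpoints: 59.5, 74.5, 89.5, 104.5, 119.5, 134.5, 149.5
n = 73, Σfm = 8093.5, mean = 110.8699
Σfm² = 947238.25
Σf(m − x̄)² = Σfm² − (Σfm)²/n = 947238.25 − 8093.5²/73 = 49913.0137
Population variance = 49913.0137 / 73 = 683.7399
Standard deviation = √683.7399 = 26.1484

26.148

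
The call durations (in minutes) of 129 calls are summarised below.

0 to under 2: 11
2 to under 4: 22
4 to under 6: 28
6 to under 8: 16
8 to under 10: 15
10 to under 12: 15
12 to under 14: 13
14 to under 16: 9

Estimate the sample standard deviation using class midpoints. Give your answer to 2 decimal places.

Midpoints: 1, 3, 5, 7, 9, 11, 13, 15
n = 129, Σfm = 933, mean = 7.2326
Σfm² = 8945
Σf(m − x̄)² = Σfm² − (Σfm)²/n = 8945 − 933²/129 = 2197.0233
Sample variance = 2197.0233 / 128 = 17.1642
Standard deviation = √17.1642 = 4.1430

4.14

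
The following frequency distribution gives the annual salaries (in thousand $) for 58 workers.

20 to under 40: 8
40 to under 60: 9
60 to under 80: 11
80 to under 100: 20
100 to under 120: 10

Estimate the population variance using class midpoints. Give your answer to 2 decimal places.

669.80

Midpoints: 30, 50, 70, 90, 110
n = 58, Σfm = 4360, mean = 75.1724
Σfm² = 366600
Σf(m − x̄)² = Σfm² − (Σfm)²/n = 366600 − 4360²/58 = 38848.2759
Population variance = 38848.2759 / 58 = 669.7979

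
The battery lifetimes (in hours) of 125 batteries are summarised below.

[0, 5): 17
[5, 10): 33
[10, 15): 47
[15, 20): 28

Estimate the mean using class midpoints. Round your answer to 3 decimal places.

10.940

Midpoints: 2.5, 7.5, 12.5, 17.5
Σfm = 17×2.5 + 33×7.5 + 47×12.5 + 28×17.5 = 1367.5
n = Σf = 125
Mean = 1367.5 / 125 = 10.9400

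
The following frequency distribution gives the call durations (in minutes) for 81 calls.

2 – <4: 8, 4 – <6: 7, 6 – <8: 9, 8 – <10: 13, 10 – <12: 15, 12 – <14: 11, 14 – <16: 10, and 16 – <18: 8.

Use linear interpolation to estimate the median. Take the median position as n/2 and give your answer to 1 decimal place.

10.5

Cumulative frequencies: 8, 15, 24, 37, 52, 63, 73, 81
n = 81; position = n/2 = 40.5.
This falls in the class 10 – <12: L = 10, F = 37, f = 15, h = 2.
Median ≈ 10 + ((40.5 − 37) / 15) × 2 = 10.4667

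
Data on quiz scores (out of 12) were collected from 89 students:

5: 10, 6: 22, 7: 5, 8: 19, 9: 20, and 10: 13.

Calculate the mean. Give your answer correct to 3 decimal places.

7.629

Values: 5, 6, 7, 8, 9, 10
Σfx = 10×5 + 22×6 + 5×7 + 19×8 + 20×9 + 13×10 = 679
n = Σf = 89
Mean = 679 / 89 = 7.6292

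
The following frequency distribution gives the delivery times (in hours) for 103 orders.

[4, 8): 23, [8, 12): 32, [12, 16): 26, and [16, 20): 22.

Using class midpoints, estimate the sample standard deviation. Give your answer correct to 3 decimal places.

Midpoints: 6, 10, 14, 18
n = 103, Σfm = 1218, mean = 11.8252
Σfm² = 16252
Σf(m − x̄)² = Σfm² − (Σfm)²/n = 16252 − 1218²/103 = 1848.8544
Sample variance = 1848.8544 / 102 = 18.1260
Standard deviation = √18.1260 = 4.2575

4.257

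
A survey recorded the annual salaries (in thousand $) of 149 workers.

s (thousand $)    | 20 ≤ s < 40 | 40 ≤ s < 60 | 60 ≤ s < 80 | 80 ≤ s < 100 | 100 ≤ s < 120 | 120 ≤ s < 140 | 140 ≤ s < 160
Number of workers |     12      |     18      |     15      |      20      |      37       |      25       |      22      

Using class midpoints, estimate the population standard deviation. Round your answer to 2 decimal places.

36.67

Midpoints: 30, 50, 70, 90, 110, 130, 150
n = 149, Σfm = 14730, mean = 98.8591
Σfm² = 1656500
Σf(m − x̄)² = Σfm² − (Σfm)²/n = 1656500 − 14730²/149 = 200306.0403
Population variance = 200306.0403 / 149 = 1344.3358
Standard deviation = √1344.3358 = 36.6652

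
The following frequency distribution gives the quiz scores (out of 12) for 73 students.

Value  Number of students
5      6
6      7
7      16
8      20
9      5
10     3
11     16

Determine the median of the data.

Cumulative frequencies: 6, 13, 29, 49, 54, 57, 73
n = 73, so the median is the value in position (n+1)/2 = 37.
Position 37 falls at value 8.

8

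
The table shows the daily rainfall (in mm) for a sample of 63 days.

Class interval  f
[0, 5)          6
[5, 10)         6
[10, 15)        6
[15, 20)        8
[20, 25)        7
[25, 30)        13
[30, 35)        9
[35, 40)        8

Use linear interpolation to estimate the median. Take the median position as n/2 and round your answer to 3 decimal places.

23.929

Cumulative frequencies: 6, 12, 18, 26, 33, 46, 55, 63
n = 63; position = n/2 = 31.5.
This falls in the class [20, 25): L = 20, F = 26, f = 7, h = 5.
Median ≈ 20 + ((31.5 − 26) / 7) × 5 = 23.9286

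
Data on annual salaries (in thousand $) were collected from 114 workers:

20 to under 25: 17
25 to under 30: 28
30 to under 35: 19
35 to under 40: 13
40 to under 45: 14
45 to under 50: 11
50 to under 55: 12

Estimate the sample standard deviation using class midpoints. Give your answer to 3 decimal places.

9.690

Midpoints: 22.5, 27.5, 32.5, 37.5, 42.5, 47.5, 52.5
n = 114, Σfm = 4005, mean = 35.1316
Σfm² = 151312.5
Σf(m − x̄)² = Σfm² − (Σfm)²/n = 151312.5 − 4005²/114 = 10610.5263
Sample variance = 10610.5263 / 113 = 93.8985
Standard deviation = √93.8985 = 9.6901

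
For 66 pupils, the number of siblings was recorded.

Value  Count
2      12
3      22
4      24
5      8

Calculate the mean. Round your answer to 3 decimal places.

Values: 2, 3, 4, 5
Σfx = 12×2 + 22×3 + 24×4 + 8×5 = 226
n = Σf = 66
Mean = 226 / 66 = 3.4242

3.424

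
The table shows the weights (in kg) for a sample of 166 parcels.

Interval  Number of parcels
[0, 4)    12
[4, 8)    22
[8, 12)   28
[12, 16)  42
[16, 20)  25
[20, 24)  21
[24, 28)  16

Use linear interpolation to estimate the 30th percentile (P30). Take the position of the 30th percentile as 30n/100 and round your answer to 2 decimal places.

Cumulative frequencies: 12, 34, 62, 104, 129, 150, 166
n = 166; position = 30n/100 = 49.8.
This falls in the class [8, 12): L = 8, F = 34, f = 28, h = 4.
30th percentile ≈ 8 + ((49.8 − 34) / 28) × 4 = 10.2571

10.26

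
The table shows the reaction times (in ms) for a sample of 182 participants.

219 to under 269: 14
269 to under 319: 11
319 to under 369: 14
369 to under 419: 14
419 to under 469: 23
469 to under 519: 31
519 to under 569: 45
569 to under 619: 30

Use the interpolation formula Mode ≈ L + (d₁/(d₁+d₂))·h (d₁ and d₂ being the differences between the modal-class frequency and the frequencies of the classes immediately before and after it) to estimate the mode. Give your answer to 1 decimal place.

543.1

Modal class: 519 to under 569 (highest frequency 45).
d₁ = 45 − 31 = 14, d₂ = 45 − 30 = 15
Mode ≈ 519 + (14/(14+15)) × 50 = 519 + 24.1379 = 543.1379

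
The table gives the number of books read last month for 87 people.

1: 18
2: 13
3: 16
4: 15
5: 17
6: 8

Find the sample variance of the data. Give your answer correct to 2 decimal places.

Values: 1, 2, 3, 4, 5, 6
n = 87, Σfx = 285, mean = 3.2759
Σfx² = 1167
Σf(x − x̄)² = Σfx² − (Σfx)²/n = 1167 − 285²/87 = 233.3793
Sample variance = 233.3793 / 86 = 2.7137

2.71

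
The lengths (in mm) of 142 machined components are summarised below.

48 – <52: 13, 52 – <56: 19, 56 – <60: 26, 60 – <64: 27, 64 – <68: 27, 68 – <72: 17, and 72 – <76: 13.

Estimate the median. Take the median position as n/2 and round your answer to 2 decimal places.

61.93

Cumulative frequencies: 13, 32, 58, 85, 112, 129, 142
n = 142; position = n/2 = 71.
This falls in the class 60 – <64: L = 60, F = 58, f = 27, h = 4.
Median ≈ 60 + ((71 − 58) / 27) × 4 = 61.9259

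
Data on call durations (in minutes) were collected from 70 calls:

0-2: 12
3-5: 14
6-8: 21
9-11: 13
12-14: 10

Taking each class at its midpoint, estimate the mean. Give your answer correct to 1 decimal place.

Midpoints: 1, 4, 7, 10, 13
Σfm = 12×1 + 14×4 + 21×7 + 13×10 + 10×13 = 475
n = Σf = 70
Mean = 475 / 70 = 6.7857

6.8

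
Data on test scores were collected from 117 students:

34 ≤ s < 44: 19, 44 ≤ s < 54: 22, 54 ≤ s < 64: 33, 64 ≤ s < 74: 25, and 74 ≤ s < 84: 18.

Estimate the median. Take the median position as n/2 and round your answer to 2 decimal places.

Cumulative frequencies: 19, 41, 74, 99, 117
n = 117; position = n/2 = 58.5.
This falls in the class 54 ≤ s < 64: L = 54, F = 41, f = 33, h = 10.
Median ≈ 54 + ((58.5 − 41) / 33) × 10 = 59.3030

59.30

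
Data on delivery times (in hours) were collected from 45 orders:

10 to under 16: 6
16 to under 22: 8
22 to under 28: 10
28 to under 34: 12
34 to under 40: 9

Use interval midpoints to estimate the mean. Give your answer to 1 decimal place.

26.3

Midpoints: 13, 19, 25, 31, 37
Σfm = 6×13 + 8×19 + 10×25 + 12×31 + 9×37 = 1185
n = Σf = 45
Mean = 1185 / 45 = 26.3333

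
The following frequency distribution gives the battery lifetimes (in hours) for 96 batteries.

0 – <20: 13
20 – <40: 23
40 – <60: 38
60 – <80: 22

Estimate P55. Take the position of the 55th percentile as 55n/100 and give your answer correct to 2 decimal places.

48.84

Cumulative frequencies: 13, 36, 74, 96
n = 96; position = 55n/100 = 52.8.
This falls in the class 40 – <60: L = 40, F = 36, f = 38, h = 20.
55th percentile ≈ 40 + ((52.8 − 36) / 38) × 20 = 48.8421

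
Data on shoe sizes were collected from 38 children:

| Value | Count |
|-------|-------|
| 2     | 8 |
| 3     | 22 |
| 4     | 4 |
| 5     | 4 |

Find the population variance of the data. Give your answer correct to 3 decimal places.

0.726

Values: 2, 3, 4, 5
n = 38, Σfx = 118, mean = 3.1053
Σfx² = 394
Σf(x − x̄)² = Σfx² − (Σfx)²/n = 394 − 118²/38 = 27.5789
Population variance = 27.5789 / 38 = 0.7258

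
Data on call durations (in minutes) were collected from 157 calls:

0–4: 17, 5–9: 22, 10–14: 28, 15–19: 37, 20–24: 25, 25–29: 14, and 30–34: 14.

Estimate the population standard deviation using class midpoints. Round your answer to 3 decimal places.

Midpoints: 2, 7, 12, 17, 22, 27, 32
n = 157, Σfm = 2529, mean = 16.1083
Σfm² = 52513
Σf(m − x̄)² = Σfm² − (Σfm)²/n = 52513 − 2529²/157 = 11775.1592
Population variance = 11775.1592 / 157 = 75.0010
Standard deviation = √75.0010 = 8.6603

8.660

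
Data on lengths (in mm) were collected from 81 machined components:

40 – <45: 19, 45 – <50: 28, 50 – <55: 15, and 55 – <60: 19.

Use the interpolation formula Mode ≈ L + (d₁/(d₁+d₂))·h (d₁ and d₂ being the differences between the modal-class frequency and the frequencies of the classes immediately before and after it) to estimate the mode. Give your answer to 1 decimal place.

Modal class: 45 – <50 (highest frequency 28).
d₁ = 28 − 19 = 9, d₂ = 28 − 15 = 13
Mode ≈ 45 + (9/(9+13)) × 5 = 45 + 2.0455 = 47.0455

47.0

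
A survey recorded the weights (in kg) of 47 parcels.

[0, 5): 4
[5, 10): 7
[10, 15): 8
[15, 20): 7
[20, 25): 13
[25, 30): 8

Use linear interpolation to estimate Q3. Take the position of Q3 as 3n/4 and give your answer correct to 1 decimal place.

Cumulative frequencies: 4, 11, 19, 26, 39, 47
n = 47; position = 3n/4 = 35.25.
This falls in the class [20, 25): L = 20, F = 26, f = 13, h = 5.
Upper quartile ≈ 20 + ((35.25 − 26) / 13) × 5 = 23.5577

23.6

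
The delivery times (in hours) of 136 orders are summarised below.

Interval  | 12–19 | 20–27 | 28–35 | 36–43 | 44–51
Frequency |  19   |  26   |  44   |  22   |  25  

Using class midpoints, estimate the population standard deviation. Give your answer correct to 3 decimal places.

Midpoints: 15.5, 23.5, 31.5, 39.5, 47.5
n = 136, Σfm = 4348, mean = 31.9706
Σfm² = 153314
Σf(m − x̄)² = Σfm² − (Σfm)²/n = 153314 − 4348²/136 = 14305.8824
Population variance = 14305.8824 / 136 = 105.1903
Standard deviation = √105.1903 = 10.2562

10.256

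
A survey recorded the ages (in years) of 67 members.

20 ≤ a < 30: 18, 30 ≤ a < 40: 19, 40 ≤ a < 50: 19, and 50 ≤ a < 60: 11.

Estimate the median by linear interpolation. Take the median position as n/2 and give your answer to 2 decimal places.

38.16

Cumulative frequencies: 18, 37, 56, 67
n = 67; position = n/2 = 33.5.
This falls in the class 30 ≤ a < 40: L = 30, F = 18, f = 19, h = 10.
Median ≈ 30 + ((33.5 − 18) / 19) × 10 = 38.1579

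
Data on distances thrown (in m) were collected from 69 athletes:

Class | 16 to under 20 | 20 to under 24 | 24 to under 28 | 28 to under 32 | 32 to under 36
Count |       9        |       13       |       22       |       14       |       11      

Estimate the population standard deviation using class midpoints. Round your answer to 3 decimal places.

4.973

Midpoints: 18, 22, 26, 30, 34
n = 69, Σfm = 1814, mean = 26.2899
Σfm² = 49396
Σf(m − x̄)² = Σfm² − (Σfm)²/n = 49396 − 1814²/69 = 1706.2029
Population variance = 1706.2029 / 69 = 24.7276
Standard deviation = √24.7276 = 4.9727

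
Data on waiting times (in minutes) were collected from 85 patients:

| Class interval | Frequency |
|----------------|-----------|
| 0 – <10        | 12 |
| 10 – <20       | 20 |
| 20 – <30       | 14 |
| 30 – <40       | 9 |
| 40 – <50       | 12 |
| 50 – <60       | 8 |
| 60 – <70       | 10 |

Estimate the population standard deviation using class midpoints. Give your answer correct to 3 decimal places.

Midpoints: 5, 15, 25, 35, 45, 55, 65
n = 85, Σfm = 2655, mean = 31.2353
Σfm² = 115325
Σf(m − x̄)² = Σfm² − (Σfm)²/n = 115325 − 2655²/85 = 32395.2941
Population variance = 32395.2941 / 85 = 381.1211
Standard deviation = √381.1211 = 19.5223

19.522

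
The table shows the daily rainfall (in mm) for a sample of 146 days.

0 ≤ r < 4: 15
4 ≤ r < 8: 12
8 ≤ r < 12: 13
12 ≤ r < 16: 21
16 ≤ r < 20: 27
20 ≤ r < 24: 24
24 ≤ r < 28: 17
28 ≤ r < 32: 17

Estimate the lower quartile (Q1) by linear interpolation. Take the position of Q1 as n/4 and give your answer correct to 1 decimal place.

10.9

Cumulative frequencies: 15, 27, 40, 61, 88, 112, 129, 146
n = 146; position = n/4 = 36.5.
This falls in the class 8 ≤ r < 12: L = 8, F = 27, f = 13, h = 4.
Lower quartile ≈ 8 + ((36.5 − 27) / 13) × 4 = 10.9231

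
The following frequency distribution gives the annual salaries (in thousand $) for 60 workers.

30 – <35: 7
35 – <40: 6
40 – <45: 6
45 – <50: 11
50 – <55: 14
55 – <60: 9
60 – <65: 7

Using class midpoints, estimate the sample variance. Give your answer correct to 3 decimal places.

Midpoints: 32.5, 37.5, 42.5, 47.5, 52.5, 57.5, 62.5
n = 60, Σfm = 2920, mean = 48.6667
Σfm² = 147175
Σf(m − x̄)² = Σfm² − (Σfm)²/n = 147175 − 2920²/60 = 5068.3333
Sample variance = 5068.3333 / 59 = 85.9040

85.904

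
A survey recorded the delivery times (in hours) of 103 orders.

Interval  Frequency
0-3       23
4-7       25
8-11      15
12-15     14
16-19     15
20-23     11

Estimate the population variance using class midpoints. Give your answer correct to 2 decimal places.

44.99

Midpoints: 1.5, 5.5, 9.5, 13.5, 17.5, 21.5
n = 103, Σfm = 1002.5, mean = 9.7330
Σfm² = 14391.75
Σf(m − x̄)² = Σfm² − (Σfm)²/n = 14391.75 − 1002.5²/103 = 4634.4078
Population variance = 4634.4078 / 103 = 44.9943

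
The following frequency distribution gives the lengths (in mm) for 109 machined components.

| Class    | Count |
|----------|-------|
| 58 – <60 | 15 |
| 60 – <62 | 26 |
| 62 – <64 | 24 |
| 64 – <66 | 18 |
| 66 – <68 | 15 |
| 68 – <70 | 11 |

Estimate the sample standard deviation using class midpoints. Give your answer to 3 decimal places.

3.087

Midpoints: 59, 61, 63, 65, 67, 69
n = 109, Σfm = 6917, mean = 63.4587
Σfm² = 439973
Σf(m − x̄)² = Σfm² − (Σfm)²/n = 439973 − 6917²/109 = 1029.0642
Sample variance = 1029.0642 / 108 = 9.5284
Standard deviation = √9.5284 = 3.0868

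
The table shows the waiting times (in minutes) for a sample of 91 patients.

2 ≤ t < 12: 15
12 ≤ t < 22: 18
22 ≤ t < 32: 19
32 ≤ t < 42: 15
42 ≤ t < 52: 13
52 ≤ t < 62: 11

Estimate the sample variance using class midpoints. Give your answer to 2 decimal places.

Midpoints: 7, 17, 27, 37, 47, 57
n = 91, Σfm = 2717, mean = 29.8571
Σfm² = 104779
Σf(m − x̄)² = Σfm² − (Σfm)²/n = 104779 − 2717²/91 = 23657.1429
Sample variance = 23657.1429 / 90 = 262.8571

262.86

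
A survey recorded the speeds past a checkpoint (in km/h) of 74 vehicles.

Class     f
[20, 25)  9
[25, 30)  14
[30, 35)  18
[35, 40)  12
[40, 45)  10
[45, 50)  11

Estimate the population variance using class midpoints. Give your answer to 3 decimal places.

62.934

Midpoints: 22.5, 27.5, 32.5, 37.5, 42.5, 47.5
n = 74, Σfm = 2570, mean = 34.7297
Σfm² = 93912.5
Σf(m − x̄)² = Σfm² − (Σfm)²/n = 93912.5 − 2570²/74 = 4657.0946
Population variance = 4657.0946 / 74 = 62.9337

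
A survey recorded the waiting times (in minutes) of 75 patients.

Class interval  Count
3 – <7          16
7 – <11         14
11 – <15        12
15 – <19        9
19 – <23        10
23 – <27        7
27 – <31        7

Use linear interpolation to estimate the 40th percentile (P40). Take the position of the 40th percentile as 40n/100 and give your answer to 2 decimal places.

11.00

Cumulative frequencies: 16, 30, 42, 51, 61, 68, 75
n = 75; position = 40n/100 = 30.
This falls in the class 7 – <11: L = 7, F = 16, f = 14, h = 4.
40th percentile ≈ 7 + ((30 − 16) / 14) × 4 = 11.0000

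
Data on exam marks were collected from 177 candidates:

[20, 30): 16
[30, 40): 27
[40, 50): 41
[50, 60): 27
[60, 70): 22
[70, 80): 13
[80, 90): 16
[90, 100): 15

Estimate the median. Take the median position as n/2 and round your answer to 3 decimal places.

51.667

Cumulative frequencies: 16, 43, 84, 111, 133, 146, 162, 177
n = 177; position = n/2 = 88.5.
This falls in the class [50, 60): L = 50, F = 84, f = 27, h = 10.
Median ≈ 50 + ((88.5 − 84) / 27) × 10 = 51.6667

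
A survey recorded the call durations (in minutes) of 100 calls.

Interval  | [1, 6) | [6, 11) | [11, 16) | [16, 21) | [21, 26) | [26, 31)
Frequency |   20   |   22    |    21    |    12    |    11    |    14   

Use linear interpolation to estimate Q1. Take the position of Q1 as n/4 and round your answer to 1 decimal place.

Cumulative frequencies: 20, 42, 63, 75, 86, 100
n = 100; position = n/4 = 25.
This falls in the class [6, 11): L = 6, F = 20, f = 22, h = 5.
Lower quartile ≈ 6 + ((25 − 20) / 22) × 5 = 7.1364

7.1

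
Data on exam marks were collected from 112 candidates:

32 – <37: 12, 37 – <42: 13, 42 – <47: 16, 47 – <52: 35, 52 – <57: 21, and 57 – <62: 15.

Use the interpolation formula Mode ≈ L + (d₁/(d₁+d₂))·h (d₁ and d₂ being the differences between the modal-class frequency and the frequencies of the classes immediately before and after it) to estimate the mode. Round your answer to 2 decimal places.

49.88

Modal class: 47 – <52 (highest frequency 35).
d₁ = 35 − 16 = 19, d₂ = 35 − 21 = 14
Mode ≈ 47 + (19/(19+14)) × 5 = 47 + 2.8788 = 49.8788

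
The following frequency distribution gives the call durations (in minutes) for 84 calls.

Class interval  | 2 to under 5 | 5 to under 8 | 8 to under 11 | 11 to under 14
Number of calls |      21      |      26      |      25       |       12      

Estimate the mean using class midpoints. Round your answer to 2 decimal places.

Midpoints: 3.5, 6.5, 9.5, 12.5
Σfm = 21×3.5 + 26×6.5 + 25×9.5 + 12×12.5 = 630
n = Σf = 84
Mean = 630 / 84 = 7.5000

7.50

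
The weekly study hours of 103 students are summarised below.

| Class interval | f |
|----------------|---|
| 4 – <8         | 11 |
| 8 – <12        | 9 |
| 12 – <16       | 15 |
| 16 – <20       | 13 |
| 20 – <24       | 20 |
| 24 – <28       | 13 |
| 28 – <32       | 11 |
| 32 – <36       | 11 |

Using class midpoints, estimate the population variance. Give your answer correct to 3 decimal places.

Midpoints: 6, 10, 14, 18, 22, 26, 30, 34
n = 103, Σfm = 2082, mean = 20.2136
Σfm² = 49532
Σf(m − x̄)² = Σfm² − (Σfm)²/n = 49532 − 2082²/103 = 7447.3010
Population variance = 7447.3010 / 103 = 72.3039

72.304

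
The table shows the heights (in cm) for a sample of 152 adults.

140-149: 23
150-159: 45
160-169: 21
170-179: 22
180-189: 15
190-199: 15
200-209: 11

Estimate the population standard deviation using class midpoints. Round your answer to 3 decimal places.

18.381

Midpoints: 144.5, 154.5, 164.5, 174.5, 184.5, 194.5, 204.5
n = 152, Σfm = 25504, mean = 167.7895
Σfm² = 4330658
Σf(m − x̄)² = Σfm² − (Σfm)²/n = 4330658 − 25504²/152 = 51355.2632
Population variance = 51355.2632 / 152 = 337.8636
Standard deviation = √337.8636 = 18.3811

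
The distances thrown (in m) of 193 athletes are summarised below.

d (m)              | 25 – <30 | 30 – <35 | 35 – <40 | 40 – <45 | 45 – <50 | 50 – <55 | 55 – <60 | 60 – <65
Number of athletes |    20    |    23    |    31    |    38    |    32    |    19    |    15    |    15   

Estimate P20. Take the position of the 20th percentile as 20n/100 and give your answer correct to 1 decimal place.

Cumulative frequencies: 20, 43, 74, 112, 144, 163, 178, 193
n = 193; position = 20n/100 = 38.6.
This falls in the class 30 – <35: L = 30, F = 20, f = 23, h = 5.
20th percentile ≈ 30 + ((38.6 − 20) / 23) × 5 = 34.0435

34.0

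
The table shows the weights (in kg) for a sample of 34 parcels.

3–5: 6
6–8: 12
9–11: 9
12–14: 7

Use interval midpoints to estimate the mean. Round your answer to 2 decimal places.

8.50

Midpoints: 4, 7, 10, 13
Σfm = 6×4 + 12×7 + 9×10 + 7×13 = 289
n = Σf = 34
Mean = 289 / 34 = 8.5000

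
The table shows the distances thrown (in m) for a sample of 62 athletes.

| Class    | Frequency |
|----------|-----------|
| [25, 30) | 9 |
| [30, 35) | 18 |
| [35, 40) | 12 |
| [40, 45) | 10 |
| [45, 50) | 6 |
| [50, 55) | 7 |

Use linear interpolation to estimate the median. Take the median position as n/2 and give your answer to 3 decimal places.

36.667

Cumulative frequencies: 9, 27, 39, 49, 55, 62
n = 62; position = n/2 = 31.
This falls in the class [35, 40): L = 35, F = 27, f = 12, h = 5.
Median ≈ 35 + ((31 − 27) / 12) × 5 = 36.6667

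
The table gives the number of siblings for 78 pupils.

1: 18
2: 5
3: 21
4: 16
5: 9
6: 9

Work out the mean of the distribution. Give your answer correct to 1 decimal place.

Values: 1, 2, 3, 4, 5, 6
Σfx = 18×1 + 5×2 + 21×3 + 16×4 + 9×5 + 9×6 = 254
n = Σf = 78
Mean = 254 / 78 = 3.2564

3.3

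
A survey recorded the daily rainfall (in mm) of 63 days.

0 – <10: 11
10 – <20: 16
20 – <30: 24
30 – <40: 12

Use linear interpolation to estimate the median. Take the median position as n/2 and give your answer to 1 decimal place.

Cumulative frequencies: 11, 27, 51, 63
n = 63; position = n/2 = 31.5.
This falls in the class 20 – <30: L = 20, F = 27, f = 24, h = 10.
Median ≈ 20 + ((31.5 − 27) / 24) × 10 = 21.8750

21.9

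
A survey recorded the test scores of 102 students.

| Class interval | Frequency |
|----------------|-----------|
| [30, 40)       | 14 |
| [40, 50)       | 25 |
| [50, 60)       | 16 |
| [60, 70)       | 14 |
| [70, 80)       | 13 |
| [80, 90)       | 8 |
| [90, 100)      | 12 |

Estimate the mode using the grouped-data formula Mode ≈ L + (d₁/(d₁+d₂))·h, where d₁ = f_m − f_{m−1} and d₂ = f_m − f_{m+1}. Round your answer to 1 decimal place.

Modal class: [40, 50) (highest frequency 25).
d₁ = 25 − 14 = 11, d₂ = 25 − 16 = 9
Mode ≈ 40 + (11/(11+9)) × 10 = 40 + 5.5000 = 45.5000

45.5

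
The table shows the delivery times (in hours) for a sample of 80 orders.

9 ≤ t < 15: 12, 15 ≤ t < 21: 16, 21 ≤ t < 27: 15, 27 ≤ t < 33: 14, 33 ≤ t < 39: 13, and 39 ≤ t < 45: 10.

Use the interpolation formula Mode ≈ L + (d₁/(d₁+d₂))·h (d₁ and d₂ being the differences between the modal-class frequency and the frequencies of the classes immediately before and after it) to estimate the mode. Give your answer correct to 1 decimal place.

Modal class: 15 ≤ t < 21 (highest frequency 16).
d₁ = 16 − 12 = 4, d₂ = 16 − 15 = 1
Mode ≈ 15 + (4/(4+1)) × 6 = 15 + 4.8000 = 19.8000

19.8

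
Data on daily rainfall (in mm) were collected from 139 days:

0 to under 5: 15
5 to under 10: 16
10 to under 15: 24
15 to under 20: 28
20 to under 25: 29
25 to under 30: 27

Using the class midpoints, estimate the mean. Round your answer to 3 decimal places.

Midpoints: 2.5, 7.5, 12.5, 17.5, 22.5, 27.5
Σfm = 15×2.5 + 16×7.5 + 24×12.5 + 28×17.5 + 29×22.5 + 27×27.5 = 2342.5
n = Σf = 139
Mean = 2342.5 / 139 = 16.8525

16.853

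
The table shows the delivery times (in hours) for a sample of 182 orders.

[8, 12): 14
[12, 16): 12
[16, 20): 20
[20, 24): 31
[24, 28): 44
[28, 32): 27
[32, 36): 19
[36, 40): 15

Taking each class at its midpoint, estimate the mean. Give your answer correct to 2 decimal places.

Midpoints: 10, 14, 18, 22, 26, 30, 34, 38
Σfm = 14×10 + 12×14 + 20×18 + 31×22 + 44×26 + 27×30 + 19×34 + 15×38 = 4520
n = Σf = 182
Mean = 4520 / 182 = 24.8352

24.84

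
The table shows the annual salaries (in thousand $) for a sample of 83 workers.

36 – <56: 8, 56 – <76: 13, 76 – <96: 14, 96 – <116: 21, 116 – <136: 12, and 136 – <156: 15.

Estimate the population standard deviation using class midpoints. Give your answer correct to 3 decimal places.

Midpoints: 46, 66, 86, 106, 126, 146
n = 83, Σfm = 8358, mean = 100.6988
Σfm² = 923308
Σf(m − x̄)² = Σfm² − (Σfm)²/n = 923308 − 8358²/83 = 81667.4699
Population variance = 81667.4699 / 83 = 983.9454
Standard deviation = √983.9454 = 31.3679

31.368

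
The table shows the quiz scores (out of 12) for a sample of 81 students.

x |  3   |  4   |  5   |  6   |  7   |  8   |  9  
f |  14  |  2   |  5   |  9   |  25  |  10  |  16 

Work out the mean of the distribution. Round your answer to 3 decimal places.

Values: 3, 4, 5, 6, 7, 8, 9
Σfx = 14×3 + 2×4 + 5×5 + 9×6 + 25×7 + 10×8 + 16×9 = 528
n = Σf = 81
Mean = 528 / 81 = 6.5185

6.519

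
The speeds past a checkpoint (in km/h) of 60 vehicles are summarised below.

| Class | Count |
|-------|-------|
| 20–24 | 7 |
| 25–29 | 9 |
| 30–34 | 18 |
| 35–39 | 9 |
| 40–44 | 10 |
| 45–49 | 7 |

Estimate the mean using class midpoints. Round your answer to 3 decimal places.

Midpoints: 22, 27, 32, 37, 42, 47
Σfm = 7×22 + 9×27 + 18×32 + 9×37 + 10×42 + 7×47 = 2055
n = Σf = 60
Mean = 2055 / 60 = 34.2500

34.250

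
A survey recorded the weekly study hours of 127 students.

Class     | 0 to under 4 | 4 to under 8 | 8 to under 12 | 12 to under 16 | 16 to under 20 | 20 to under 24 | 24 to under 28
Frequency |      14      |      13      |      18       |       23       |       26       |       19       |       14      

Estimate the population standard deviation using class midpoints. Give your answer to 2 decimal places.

7.28

Midpoints: 2, 6, 10, 14, 18, 22, 26
n = 127, Σfm = 1858, mean = 14.6299
Σfm² = 33916
Σf(m − x̄)² = Σfm² − (Σfm)²/n = 33916 − 1858²/127 = 6733.6063
Population variance = 6733.6063 / 127 = 53.0205
Standard deviation = √53.0205 = 7.2815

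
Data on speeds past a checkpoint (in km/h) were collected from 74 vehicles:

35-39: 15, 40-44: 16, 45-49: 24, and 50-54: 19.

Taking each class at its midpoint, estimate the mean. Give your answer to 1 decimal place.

45.2

Midpoints: 37, 42, 47, 52
Σfm = 15×37 + 16×42 + 24×47 + 19×52 = 3343
n = Σf = 74
Mean = 3343 / 74 = 45.1757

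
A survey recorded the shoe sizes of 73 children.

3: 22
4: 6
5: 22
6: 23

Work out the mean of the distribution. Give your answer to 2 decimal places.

4.63

Values: 3, 4, 5, 6
Σfx = 22×3 + 6×4 + 22×5 + 23×6 = 338
n = Σf = 73
Mean = 338 / 73 = 4.6301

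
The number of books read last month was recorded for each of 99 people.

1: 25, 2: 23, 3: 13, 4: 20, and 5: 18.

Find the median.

Cumulative frequencies: 25, 48, 61, 81, 99
n = 99, so the median is the value in position (n+1)/2 = 50.
Position 50 falls at value 3.

3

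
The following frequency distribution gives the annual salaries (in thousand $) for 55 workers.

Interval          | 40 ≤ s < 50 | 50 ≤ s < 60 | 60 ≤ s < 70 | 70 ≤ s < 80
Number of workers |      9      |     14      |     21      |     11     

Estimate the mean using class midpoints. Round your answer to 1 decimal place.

Midpoints: 45, 55, 65, 75
Σfm = 9×45 + 14×55 + 21×65 + 11×75 = 3365
n = Σf = 55
Mean = 3365 / 55 = 61.1818

61.2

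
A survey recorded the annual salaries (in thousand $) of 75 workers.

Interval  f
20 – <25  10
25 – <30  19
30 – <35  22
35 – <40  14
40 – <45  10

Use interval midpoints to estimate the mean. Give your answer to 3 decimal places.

32.167

Midpoints: 22.5, 27.5, 32.5, 37.5, 42.5
Σfm = 10×22.5 + 19×27.5 + 22×32.5 + 14×37.5 + 10×42.5 = 2412.5
n = Σf = 75
Mean = 2412.5 / 75 = 32.1667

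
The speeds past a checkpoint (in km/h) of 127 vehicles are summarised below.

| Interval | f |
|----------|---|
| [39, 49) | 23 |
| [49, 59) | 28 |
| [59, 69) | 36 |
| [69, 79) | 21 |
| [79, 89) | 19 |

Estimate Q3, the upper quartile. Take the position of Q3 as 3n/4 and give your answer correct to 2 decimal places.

Cumulative frequencies: 23, 51, 87, 108, 127
n = 127; position = 3n/4 = 95.25.
This falls in the class [69, 79): L = 69, F = 87, f = 21, h = 10.
Upper quartile ≈ 69 + ((95.25 − 87) / 21) × 10 = 72.9286

72.93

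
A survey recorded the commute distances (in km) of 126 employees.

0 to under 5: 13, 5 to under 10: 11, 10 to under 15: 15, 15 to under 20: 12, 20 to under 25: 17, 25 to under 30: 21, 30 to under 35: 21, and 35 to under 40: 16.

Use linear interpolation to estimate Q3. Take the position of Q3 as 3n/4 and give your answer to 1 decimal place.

31.3

Cumulative frequencies: 13, 24, 39, 51, 68, 89, 110, 126
n = 126; position = 3n/4 = 94.5.
This falls in the class 30 to under 35: L = 30, F = 89, f = 21, h = 5.
Upper quartile ≈ 30 + ((94.5 − 89) / 21) × 5 = 31.3095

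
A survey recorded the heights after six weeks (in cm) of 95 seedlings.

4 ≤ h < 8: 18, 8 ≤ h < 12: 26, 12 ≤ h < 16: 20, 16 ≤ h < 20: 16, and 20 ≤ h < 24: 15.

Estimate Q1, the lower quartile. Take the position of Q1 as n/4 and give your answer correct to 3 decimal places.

Cumulative frequencies: 18, 44, 64, 80, 95
n = 95; position = n/4 = 23.75.
This falls in the class 8 ≤ h < 12: L = 8, F = 18, f = 26, h = 4.
Lower quartile ≈ 8 + ((23.75 − 18) / 26) × 4 = 8.8846

8.885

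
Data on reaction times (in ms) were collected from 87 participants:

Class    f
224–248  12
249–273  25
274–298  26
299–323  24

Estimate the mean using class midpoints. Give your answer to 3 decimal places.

Midpoints: 236, 261, 286, 311
Σfm = 12×236 + 25×261 + 26×286 + 24×311 = 24257
n = Σf = 87
Mean = 24257 / 87 = 278.8161

278.816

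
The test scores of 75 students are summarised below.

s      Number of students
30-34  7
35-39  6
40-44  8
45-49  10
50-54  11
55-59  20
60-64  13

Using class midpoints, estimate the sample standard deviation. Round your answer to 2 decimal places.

Midpoints: 32, 37, 42, 47, 52, 57, 62
n = 75, Σfm = 3770, mean = 50.2667
Σfm² = 196280
Σf(m − x̄)² = Σfm² − (Σfm)²/n = 196280 − 3770²/75 = 6774.6667
Sample variance = 6774.6667 / 74 = 91.5495
Standard deviation = √91.5495 = 9.5682

9.57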